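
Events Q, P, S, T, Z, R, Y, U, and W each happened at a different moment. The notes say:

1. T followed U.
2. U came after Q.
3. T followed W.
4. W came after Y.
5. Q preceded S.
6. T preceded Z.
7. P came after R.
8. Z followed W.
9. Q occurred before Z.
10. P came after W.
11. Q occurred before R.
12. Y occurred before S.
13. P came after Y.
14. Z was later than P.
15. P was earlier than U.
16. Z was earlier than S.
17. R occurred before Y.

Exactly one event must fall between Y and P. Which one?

W

Tracing the constraints gives Y → W → P, so W sits after Y and before P.
No other event is forced both after Y and before P.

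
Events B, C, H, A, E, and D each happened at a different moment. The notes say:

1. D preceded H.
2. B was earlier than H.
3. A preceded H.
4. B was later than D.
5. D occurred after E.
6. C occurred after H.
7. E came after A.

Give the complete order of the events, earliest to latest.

The constraints fix every adjacent pair, so only one ordering works:
A → E → D → B → H → C.

A, E, D, B, H, C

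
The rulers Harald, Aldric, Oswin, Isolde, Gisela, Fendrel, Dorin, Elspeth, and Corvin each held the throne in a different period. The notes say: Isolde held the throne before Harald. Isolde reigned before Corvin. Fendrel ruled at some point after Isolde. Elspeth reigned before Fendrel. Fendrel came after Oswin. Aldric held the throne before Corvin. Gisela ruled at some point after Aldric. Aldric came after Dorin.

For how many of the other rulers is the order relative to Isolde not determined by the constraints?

Forced after Isolde: Corvin, Fendrel, and Harald.
That leaves Aldric, Dorin, Elspeth, Gisela, and Oswin with no forced order relative to Isolde — 5.

5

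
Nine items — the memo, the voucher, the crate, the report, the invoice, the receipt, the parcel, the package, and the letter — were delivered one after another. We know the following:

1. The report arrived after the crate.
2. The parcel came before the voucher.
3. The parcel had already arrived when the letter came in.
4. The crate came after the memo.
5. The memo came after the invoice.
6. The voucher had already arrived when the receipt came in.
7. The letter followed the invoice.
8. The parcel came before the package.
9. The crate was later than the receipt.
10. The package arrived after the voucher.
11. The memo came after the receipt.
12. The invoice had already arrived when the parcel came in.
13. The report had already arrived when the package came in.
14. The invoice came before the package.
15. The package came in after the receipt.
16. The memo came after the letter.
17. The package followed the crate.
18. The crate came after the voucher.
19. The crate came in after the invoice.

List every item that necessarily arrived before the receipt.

the invoice, the parcel, the voucher

Directly stated before the receipt: the voucher.
The invoice reaches the receipt via the invoice → the parcel → the voucher → the receipt.
The parcel reaches the receipt via the parcel → the voucher → the receipt.
No chain forces the report (or any of the others) ahead of the receipt.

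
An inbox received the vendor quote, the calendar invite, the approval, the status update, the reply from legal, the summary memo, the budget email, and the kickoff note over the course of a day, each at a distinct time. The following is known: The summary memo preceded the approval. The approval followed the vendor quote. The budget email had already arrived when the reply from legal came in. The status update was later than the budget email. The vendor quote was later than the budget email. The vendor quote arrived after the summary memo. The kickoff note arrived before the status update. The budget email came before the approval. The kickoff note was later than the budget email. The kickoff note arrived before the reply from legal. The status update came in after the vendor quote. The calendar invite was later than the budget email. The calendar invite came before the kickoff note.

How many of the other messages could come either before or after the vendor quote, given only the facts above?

3

Forced before the vendor quote: the budget email and the summary memo; forced after the vendor quote: the approval and the status update.
That leaves the calendar invite, the kickoff note, and the reply from legal with no forced order relative to the vendor quote — 3.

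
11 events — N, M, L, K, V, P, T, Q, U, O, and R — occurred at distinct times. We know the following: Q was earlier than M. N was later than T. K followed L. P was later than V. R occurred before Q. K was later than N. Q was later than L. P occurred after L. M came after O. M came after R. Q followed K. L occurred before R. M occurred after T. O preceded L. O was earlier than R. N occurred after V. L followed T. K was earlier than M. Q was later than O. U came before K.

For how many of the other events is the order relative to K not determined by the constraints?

2

Forced before K: L, N, O, T, U, and V; forced after K: M and Q.
That leaves P and R with no forced order relative to K — 2.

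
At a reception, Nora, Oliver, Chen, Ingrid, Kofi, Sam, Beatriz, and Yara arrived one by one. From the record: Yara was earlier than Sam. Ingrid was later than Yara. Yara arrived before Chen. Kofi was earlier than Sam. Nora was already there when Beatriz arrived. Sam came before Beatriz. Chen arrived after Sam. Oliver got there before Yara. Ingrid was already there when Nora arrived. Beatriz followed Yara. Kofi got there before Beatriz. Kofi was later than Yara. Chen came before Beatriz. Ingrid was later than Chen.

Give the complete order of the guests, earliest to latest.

The constraints fix every adjacent pair, so only one ordering works:
Oliver → Yara → Kofi → Sam → Chen → Ingrid → Nora → Beatriz.

Oliver, Yara, Kofi, Sam, Chen, Ingrid, Nora, Beatriz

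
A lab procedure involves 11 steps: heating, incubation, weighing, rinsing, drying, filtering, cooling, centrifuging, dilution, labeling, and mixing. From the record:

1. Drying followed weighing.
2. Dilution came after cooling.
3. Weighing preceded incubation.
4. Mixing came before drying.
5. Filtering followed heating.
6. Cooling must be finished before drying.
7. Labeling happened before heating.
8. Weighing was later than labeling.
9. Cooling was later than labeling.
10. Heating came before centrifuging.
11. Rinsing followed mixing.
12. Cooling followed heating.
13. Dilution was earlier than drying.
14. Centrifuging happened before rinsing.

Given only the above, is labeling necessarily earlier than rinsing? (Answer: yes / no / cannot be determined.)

yes

Chain the constraints: labeling → heating → centrifuging → rinsing. Each link is directly stated, so labeling comes before rinsing.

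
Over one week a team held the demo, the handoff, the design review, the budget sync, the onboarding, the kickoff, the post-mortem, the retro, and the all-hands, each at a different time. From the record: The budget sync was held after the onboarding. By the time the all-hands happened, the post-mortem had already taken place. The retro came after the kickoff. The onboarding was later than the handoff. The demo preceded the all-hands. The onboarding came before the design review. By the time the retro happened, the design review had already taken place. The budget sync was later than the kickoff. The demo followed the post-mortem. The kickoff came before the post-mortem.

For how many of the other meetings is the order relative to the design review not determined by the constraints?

5

Forced before the design review: the handoff and the onboarding; forced after the design review: the retro.
That leaves the all-hands, the budget sync, the demo, the kickoff, and the post-mortem with no forced order relative to the design review — 5.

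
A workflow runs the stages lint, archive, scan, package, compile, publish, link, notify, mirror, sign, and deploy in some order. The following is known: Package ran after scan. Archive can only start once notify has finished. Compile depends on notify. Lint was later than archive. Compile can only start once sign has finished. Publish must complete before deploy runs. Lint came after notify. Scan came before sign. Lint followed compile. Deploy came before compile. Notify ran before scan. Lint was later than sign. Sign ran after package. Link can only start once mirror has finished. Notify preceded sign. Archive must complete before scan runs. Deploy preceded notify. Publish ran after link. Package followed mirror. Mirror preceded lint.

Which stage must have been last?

lint

Every other stage has a chain of constraints placing it before lint, so lint is last.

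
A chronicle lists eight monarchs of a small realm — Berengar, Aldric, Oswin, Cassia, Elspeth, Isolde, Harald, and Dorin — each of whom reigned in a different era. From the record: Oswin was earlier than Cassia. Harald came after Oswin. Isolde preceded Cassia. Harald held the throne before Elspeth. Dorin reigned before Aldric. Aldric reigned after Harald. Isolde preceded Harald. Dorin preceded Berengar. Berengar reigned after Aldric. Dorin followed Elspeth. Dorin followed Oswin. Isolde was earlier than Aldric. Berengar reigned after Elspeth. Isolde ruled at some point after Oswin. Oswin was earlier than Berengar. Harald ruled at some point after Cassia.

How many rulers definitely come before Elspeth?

Directly stated before Elspeth: Harald.
Cassia reaches Elspeth via Cassia → Harald → Elspeth.
Isolde reaches Elspeth via Isolde → Harald → Elspeth.
Oswin reaches Elspeth via Oswin → Harald → Elspeth.
No chain forces Aldric (or any of the others) ahead of Elspeth.
That's Cassia, Harald, Isolde, and Oswin — 4 in all.

4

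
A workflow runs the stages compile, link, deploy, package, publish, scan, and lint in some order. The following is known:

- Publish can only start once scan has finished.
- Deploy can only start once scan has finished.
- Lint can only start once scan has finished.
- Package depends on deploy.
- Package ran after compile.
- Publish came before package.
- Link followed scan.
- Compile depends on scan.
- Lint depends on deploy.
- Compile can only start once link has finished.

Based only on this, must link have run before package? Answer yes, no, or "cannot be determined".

yes

Chain the constraints: link → compile → package. Each link is directly stated, so link comes before package.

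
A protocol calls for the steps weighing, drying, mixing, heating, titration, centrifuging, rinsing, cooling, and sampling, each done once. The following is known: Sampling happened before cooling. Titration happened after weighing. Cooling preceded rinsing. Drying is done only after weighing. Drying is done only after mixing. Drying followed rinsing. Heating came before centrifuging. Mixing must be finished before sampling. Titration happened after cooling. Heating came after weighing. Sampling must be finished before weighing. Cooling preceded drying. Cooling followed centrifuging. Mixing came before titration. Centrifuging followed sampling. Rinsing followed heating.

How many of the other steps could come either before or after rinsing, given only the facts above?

Forced before rinsing: centrifuging, cooling, heating, mixing, sampling, and weighing; forced after rinsing: drying.
That leaves titration with no forced order relative to rinsing — 1.

1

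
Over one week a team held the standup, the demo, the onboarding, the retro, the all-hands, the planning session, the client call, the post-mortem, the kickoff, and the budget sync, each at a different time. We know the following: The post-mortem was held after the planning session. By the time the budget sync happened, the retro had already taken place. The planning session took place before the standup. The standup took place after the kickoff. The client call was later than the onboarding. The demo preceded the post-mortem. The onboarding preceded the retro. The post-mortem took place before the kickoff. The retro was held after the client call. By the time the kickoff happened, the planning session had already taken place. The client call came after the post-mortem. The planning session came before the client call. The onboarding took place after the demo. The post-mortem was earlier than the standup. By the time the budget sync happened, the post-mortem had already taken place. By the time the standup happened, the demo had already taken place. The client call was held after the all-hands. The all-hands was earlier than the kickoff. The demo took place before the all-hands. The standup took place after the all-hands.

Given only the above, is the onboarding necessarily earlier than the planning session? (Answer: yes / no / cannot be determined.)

cannot be determined

No chain of stated constraints runs from the onboarding to the planning session, and none runs from the planning session to the onboarding either.
So the relative order of the onboarding and the planning session is not fixed by the given facts.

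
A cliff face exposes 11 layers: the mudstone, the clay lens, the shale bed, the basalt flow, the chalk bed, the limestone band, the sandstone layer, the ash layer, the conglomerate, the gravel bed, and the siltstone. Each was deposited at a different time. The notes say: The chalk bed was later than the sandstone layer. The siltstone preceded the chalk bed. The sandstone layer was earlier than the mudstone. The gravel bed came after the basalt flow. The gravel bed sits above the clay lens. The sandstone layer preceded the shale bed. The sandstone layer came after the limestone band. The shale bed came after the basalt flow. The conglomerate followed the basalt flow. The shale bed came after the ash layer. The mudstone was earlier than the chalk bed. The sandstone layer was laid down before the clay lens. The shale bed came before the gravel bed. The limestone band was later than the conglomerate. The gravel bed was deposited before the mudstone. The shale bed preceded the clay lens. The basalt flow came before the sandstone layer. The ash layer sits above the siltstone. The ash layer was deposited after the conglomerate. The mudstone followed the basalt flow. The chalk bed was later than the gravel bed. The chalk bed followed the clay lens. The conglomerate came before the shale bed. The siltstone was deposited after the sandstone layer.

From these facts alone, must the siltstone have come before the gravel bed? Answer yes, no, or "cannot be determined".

Chain the constraints: the siltstone → the ash layer → the shale bed → the gravel bed. Each link is directly stated, so the siltstone comes before the gravel bed.

yes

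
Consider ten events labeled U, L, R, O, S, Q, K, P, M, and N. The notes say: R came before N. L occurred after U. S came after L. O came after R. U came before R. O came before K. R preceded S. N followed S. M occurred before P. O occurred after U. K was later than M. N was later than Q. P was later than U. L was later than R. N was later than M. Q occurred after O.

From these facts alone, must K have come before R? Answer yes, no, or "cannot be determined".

Tracing the constraints gives R → O → K, so R must come before K.
That means K cannot be before R.

no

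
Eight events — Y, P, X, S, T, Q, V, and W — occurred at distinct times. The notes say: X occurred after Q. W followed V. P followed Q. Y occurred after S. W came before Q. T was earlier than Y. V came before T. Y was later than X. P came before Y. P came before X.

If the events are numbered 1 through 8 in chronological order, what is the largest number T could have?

T must come before Y — 1 event forced after it.
Everything else can be placed before T in some valid order, so T can sit as late as position 8 − 1 = 7.

7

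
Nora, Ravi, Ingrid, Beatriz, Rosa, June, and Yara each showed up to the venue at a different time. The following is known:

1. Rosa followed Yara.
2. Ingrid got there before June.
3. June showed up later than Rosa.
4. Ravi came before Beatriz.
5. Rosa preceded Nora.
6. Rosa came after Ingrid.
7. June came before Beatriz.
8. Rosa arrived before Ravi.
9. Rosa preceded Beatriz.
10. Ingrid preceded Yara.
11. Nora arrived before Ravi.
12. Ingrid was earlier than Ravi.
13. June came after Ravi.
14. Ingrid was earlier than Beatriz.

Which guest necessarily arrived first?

Ingrid has a chain of constraints placing them before every other guest, so Ingrid must be first.

Ingrid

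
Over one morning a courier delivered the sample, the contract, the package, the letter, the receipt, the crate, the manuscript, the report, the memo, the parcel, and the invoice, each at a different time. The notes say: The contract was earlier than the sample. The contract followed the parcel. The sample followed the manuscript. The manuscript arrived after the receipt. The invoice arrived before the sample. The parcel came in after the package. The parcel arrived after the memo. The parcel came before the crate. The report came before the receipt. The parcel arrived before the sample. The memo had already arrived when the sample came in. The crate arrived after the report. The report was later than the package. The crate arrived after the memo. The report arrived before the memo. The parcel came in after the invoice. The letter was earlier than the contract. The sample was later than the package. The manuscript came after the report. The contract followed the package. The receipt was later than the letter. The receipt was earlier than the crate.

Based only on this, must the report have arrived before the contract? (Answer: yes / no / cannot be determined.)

yes

Chain the constraints: the report → the memo → the parcel → the contract. Each link is directly stated, so the report comes before the contract.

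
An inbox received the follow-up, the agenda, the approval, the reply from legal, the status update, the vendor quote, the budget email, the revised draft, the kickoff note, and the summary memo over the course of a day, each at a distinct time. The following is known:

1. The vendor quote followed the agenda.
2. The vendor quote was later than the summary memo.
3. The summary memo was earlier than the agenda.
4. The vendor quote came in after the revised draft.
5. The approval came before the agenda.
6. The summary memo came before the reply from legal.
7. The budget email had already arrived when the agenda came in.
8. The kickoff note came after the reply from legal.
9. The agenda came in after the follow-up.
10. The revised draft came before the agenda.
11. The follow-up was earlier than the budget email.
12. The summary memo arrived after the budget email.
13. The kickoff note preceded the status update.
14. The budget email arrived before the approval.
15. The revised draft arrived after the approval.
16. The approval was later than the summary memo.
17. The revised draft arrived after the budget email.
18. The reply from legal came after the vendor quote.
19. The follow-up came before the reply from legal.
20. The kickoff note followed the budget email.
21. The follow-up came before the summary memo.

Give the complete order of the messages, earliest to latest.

The constraints fix every adjacent pair, so only one ordering works:
the follow-up → the budget email → the summary memo → the approval → the revised draft → the agenda → the vendor quote → the reply from legal → the kickoff note → the status update.

the follow-up, the budget email, the summary memo, the approval, the revised draft, the agenda, the vendor quote, the reply from legal, the kickoff note, the status update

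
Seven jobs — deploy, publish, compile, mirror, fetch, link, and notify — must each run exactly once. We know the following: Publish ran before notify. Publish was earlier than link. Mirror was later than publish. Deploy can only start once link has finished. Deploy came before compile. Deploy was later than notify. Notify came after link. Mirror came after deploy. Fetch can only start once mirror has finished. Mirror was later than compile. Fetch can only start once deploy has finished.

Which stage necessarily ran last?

fetch

Every other stage has a chain of constraints placing it before fetch, so fetch is last.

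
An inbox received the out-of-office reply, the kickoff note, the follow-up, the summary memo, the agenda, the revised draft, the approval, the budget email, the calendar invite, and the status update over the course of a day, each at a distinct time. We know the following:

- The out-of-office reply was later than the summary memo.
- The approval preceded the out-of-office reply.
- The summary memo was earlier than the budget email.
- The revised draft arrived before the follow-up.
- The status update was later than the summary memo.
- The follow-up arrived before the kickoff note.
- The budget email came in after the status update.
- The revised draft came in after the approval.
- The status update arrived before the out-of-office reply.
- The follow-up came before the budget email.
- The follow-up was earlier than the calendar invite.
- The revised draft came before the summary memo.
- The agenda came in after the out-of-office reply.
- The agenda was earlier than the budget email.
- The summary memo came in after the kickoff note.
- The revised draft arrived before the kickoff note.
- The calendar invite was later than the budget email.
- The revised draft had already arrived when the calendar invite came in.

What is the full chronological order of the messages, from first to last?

The constraints fix every adjacent pair, so only one ordering works:
the approval → the revised draft → the follow-up → the kickoff note → the summary memo → the status update → the out-of-office reply → the agenda → the budget email → the calendar invite.

the approval, the revised draft, the follow-up, the kickoff note, the summary memo, the status update, the out-of-office reply, the agenda, the budget email, the calendar invite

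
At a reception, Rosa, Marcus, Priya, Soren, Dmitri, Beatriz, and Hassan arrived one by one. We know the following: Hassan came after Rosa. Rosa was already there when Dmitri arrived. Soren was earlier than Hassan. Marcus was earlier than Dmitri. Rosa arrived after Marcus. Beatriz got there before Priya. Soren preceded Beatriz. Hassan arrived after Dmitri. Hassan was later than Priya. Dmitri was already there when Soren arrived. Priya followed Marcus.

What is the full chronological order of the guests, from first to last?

The constraints fix every adjacent pair, so only one ordering works:
Marcus → Rosa → Dmitri → Soren → Beatriz → Priya → Hassan.

Marcus, Rosa, Dmitri, Soren, Beatriz, Priya, Hassan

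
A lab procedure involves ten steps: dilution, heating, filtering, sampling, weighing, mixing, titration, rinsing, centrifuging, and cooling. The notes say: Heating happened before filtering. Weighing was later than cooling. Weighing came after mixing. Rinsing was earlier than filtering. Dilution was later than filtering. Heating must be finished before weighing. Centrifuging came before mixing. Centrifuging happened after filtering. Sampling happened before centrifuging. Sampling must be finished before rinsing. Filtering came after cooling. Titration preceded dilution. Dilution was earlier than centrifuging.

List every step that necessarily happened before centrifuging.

cooling, dilution, filtering, heating, rinsing, sampling, titration

Directly stated before centrifuging: dilution, filtering, and sampling.
Cooling reaches centrifuging via cooling → filtering → centrifuging.
Heating reaches centrifuging via heating → filtering → centrifuging.
Rinsing reaches centrifuging via rinsing → filtering → centrifuging.
Likewise titration reaches centrifuging by chaining the stated constraints.
No chain forces weighing (or any of the others) ahead of centrifuging.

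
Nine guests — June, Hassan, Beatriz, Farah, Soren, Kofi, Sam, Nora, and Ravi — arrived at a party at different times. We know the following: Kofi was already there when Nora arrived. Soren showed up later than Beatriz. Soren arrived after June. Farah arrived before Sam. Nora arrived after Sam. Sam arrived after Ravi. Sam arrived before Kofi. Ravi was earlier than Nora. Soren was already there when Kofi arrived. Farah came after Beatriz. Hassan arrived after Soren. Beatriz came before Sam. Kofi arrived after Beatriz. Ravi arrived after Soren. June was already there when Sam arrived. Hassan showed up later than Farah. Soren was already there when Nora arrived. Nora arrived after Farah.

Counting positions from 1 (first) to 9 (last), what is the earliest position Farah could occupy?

2

Beatriz must come before Farah — 1 forced predecessor.
Nothing else is forced ahead of Farah, so their earliest slot is position 1 + 1 = 2.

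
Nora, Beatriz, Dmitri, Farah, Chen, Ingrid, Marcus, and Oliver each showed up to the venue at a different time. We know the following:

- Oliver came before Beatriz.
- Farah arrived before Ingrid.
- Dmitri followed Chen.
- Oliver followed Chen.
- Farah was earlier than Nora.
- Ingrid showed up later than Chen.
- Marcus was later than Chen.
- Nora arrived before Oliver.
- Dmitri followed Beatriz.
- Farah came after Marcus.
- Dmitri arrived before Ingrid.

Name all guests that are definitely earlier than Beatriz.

Directly stated before Beatriz: Oliver.
Chen reaches Beatriz via Chen → Oliver → Beatriz.
Farah reaches Beatriz via Farah → Nora → Oliver → Beatriz.
Marcus reaches Beatriz via Marcus → Farah → Nora → Oliver → Beatriz.
Likewise Nora reaches Beatriz by chaining the stated constraints.
No chain forces Ingrid (or any of the others) ahead of Beatriz.

Chen, Farah, Marcus, Nora, Oliver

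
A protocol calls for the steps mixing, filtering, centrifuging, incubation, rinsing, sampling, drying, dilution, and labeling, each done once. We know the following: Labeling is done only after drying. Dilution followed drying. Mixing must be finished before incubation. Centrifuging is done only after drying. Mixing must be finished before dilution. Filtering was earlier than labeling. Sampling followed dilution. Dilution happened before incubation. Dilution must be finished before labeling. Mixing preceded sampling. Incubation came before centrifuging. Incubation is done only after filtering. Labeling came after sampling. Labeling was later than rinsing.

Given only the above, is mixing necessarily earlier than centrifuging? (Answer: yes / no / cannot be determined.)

yes

Chain the constraints: mixing → incubation → centrifuging. Each link is directly stated, so mixing comes before centrifuging.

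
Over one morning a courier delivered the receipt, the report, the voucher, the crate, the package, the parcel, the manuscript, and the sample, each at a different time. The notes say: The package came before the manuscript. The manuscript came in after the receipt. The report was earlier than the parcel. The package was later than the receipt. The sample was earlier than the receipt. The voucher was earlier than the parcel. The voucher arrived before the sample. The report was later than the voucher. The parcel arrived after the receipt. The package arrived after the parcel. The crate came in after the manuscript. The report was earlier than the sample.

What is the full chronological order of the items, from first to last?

the voucher, the report, the sample, the receipt, the parcel, the package, the manuscript, the crate

The constraints fix every adjacent pair, so only one ordering works:
the voucher → the report → the sample → the receipt → the parcel → the package → the manuscript → the crate.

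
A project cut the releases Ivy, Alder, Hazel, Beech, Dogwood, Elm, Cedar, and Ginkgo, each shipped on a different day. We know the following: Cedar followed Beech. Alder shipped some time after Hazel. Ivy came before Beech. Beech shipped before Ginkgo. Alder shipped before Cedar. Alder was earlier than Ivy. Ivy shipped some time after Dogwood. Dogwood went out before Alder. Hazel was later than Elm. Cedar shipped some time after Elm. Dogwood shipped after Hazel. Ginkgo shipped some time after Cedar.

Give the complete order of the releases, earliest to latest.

Elm, Hazel, Dogwood, Alder, Ivy, Beech, Cedar, Ginkgo

The constraints fix every adjacent pair, so only one ordering works:
Elm → Hazel → Dogwood → Alder → Ivy → Beech → Cedar → Ginkgo.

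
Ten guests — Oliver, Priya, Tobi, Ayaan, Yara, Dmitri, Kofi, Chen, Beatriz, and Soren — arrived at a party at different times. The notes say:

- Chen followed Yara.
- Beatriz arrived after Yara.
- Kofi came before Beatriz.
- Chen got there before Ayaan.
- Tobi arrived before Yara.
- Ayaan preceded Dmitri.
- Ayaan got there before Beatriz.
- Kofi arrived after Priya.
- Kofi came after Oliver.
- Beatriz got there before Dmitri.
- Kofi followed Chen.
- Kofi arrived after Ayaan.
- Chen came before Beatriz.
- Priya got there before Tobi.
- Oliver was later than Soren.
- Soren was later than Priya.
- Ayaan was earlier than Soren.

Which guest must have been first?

Priya has a chain of constraints placing them before every other guest, so Priya must be first.

Priya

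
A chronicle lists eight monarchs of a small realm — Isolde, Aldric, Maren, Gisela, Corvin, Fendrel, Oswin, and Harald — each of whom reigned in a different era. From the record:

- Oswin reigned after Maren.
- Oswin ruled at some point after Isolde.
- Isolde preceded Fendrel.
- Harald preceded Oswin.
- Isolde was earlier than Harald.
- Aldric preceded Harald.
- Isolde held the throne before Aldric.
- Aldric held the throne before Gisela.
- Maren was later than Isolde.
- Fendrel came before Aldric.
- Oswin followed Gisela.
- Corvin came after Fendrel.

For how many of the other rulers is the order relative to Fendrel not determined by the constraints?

Forced before Fendrel: Isolde; forced after Fendrel: Aldric, Corvin, Gisela, Harald, and Oswin.
That leaves Maren with no forced order relative to Fendrel — 1.

1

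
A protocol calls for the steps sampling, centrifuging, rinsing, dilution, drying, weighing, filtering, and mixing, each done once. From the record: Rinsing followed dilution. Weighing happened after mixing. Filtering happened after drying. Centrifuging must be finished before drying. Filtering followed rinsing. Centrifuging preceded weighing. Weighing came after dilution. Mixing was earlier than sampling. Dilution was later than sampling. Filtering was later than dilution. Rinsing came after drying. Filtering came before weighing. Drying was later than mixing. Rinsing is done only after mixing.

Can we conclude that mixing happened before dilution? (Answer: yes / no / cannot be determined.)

Chain the constraints: mixing → sampling → dilution. Each link is directly stated, so mixing comes before dilution.

yes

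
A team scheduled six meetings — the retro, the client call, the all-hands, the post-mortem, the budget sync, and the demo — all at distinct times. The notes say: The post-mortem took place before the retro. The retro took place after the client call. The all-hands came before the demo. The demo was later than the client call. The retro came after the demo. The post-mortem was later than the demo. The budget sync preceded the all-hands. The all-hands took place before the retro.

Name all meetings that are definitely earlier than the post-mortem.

Directly stated before the post-mortem: the demo.
The all-hands reaches the post-mortem via the all-hands → the demo → the post-mortem.
The budget sync reaches the post-mortem via the budget sync → the all-hands → the demo → the post-mortem.
The client call reaches the post-mortem via the client call → the demo → the post-mortem.

the all-hands, the budget sync, the client call, the demo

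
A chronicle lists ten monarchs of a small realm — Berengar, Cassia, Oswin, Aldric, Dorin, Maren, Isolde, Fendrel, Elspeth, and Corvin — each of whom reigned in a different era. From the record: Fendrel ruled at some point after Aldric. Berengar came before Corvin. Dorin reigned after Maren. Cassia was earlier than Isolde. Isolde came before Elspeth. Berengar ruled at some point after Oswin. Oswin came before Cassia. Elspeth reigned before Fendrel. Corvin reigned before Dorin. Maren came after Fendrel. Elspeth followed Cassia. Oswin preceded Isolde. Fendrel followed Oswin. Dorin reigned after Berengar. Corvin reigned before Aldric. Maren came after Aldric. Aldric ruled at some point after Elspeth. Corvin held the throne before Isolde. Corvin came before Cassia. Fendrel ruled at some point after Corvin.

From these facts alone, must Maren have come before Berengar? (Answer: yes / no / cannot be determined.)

no

Tracing the constraints gives Berengar → Corvin → Fendrel → Maren, so Berengar must come before Maren.
That means Maren cannot be before Berengar.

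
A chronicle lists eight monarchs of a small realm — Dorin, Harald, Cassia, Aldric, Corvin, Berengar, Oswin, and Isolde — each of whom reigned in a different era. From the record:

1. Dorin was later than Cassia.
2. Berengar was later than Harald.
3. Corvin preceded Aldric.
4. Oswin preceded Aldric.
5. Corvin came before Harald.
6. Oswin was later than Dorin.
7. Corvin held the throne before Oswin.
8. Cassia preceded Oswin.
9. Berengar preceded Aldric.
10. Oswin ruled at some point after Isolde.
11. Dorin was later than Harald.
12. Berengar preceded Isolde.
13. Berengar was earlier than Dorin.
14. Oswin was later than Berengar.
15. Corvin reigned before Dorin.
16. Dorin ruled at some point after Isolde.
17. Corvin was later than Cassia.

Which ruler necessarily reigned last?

Every other ruler has a chain of constraints placing them before Aldric, so Aldric is last.

Aldric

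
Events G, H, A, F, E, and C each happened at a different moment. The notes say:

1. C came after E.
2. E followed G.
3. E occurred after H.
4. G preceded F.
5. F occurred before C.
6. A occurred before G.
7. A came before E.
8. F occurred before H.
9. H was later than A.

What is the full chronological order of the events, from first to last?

A, G, F, H, E, C

The constraints fix every adjacent pair, so only one ordering works:
A → G → F → H → E → C.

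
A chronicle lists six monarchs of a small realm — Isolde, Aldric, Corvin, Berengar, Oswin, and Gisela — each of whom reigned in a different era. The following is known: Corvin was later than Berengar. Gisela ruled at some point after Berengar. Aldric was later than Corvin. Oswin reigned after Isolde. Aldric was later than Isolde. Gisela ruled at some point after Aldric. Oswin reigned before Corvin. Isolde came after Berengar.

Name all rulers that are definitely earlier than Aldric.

Directly stated before Aldric: Corvin and Isolde.
Berengar reaches Aldric via Berengar → Isolde → Aldric.
Oswin reaches Aldric via Oswin → Corvin → Aldric.

Berengar, Corvin, Isolde, Oswin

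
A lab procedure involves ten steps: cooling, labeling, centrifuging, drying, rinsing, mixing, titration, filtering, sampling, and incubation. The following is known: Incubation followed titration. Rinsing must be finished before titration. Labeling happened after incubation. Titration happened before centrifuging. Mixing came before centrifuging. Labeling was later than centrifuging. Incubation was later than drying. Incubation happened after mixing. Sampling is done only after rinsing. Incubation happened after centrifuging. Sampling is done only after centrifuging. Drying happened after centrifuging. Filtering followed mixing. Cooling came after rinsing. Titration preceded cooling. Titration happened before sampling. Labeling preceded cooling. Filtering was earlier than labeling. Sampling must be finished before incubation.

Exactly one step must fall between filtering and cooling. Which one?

labeling

Tracing the constraints gives filtering → labeling → cooling, so labeling sits after filtering and before cooling.
No other step is forced both after filtering and before cooling.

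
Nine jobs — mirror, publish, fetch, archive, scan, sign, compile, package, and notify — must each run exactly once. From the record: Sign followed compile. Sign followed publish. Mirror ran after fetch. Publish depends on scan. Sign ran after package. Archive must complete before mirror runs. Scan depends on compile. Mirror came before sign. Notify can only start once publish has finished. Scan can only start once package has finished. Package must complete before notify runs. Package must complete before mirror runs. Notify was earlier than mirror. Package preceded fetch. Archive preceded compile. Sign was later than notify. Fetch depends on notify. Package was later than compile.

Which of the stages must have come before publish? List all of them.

Directly stated before publish: scan.
Archive reaches publish via archive → compile → scan → publish.
Compile reaches publish via compile → scan → publish.
Package reaches publish via package → scan → publish.

archive, compile, package, scan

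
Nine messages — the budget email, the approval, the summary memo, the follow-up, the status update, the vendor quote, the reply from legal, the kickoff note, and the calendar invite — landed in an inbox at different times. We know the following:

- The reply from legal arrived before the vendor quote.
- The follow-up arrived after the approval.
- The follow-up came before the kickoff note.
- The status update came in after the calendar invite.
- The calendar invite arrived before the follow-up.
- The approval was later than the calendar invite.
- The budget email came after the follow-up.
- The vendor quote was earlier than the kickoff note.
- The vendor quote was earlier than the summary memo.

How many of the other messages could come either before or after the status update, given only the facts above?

Forced before the status update: the calendar invite.
That leaves the approval, the budget email, the follow-up, the kickoff note, the reply from legal, the summary memo, and the vendor quote with no forced order relative to the status update — 7.

7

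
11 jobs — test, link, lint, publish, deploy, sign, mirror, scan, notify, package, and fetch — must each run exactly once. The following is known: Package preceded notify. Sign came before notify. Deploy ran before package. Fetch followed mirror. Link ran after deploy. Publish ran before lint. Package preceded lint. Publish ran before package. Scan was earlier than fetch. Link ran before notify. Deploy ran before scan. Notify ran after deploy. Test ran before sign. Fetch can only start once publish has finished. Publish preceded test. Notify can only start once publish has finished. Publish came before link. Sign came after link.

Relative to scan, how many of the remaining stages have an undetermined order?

Forced before scan: deploy; forced after scan: fetch.
That leaves link, lint, mirror, notify, package, publish, sign, and test with no forced order relative to scan — 8.

8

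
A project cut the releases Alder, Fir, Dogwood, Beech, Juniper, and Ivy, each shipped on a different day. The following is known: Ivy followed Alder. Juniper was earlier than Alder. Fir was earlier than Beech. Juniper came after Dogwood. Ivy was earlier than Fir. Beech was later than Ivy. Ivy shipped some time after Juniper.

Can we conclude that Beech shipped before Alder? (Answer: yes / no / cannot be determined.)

Tracing the constraints gives Alder → Ivy → Beech, so Alder must come before Beech.
That means Beech cannot be before Alder.

no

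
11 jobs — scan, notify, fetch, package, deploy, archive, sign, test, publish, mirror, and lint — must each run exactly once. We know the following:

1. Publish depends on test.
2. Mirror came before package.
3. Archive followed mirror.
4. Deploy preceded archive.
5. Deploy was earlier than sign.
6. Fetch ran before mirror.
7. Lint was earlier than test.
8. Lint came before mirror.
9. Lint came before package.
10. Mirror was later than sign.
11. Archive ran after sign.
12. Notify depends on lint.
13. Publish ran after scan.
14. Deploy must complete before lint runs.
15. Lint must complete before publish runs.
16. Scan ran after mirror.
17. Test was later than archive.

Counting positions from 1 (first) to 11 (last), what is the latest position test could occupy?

10

Test must come before publish — 1 stage forced after it.
Everything else can be placed before test in some valid order, so test can sit as late as position 11 − 1 = 10.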